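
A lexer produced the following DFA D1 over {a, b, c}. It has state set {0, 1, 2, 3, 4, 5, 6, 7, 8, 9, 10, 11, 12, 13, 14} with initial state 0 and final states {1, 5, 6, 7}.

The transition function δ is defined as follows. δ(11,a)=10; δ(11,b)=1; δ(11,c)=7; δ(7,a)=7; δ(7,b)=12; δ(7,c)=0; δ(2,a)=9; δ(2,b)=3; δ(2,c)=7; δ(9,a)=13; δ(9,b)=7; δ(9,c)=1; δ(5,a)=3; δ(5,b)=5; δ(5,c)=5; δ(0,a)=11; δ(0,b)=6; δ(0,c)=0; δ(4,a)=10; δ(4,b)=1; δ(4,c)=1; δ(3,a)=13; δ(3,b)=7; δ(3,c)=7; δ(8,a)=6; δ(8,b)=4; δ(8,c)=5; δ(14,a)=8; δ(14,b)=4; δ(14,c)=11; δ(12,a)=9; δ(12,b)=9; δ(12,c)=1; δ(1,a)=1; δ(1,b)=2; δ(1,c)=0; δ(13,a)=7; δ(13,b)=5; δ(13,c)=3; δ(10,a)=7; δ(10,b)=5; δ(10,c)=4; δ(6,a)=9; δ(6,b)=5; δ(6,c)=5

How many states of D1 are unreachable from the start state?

2

BFS from 0 reaches {0, 1, 2, 3, 4, 5, 6, 7, 9, 10, 11, 12, 13}; the 2 state(s) 8, 14 are never visited.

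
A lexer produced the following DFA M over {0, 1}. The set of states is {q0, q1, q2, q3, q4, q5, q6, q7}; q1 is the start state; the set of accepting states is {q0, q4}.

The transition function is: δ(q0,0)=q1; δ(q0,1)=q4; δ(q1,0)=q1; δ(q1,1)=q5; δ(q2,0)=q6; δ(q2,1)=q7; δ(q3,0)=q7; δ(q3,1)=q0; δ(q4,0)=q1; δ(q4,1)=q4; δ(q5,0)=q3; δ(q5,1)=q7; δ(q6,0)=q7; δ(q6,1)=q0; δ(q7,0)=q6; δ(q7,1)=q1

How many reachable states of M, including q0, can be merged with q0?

Reachable states from the start: {q0,q1,q3,q4,q5,q6,q7}. Unreachable: {q2} — drop them.
Initial partition by acceptance: {q0,q4} | {q1,q3,q5,q6,q7}.
Refine {q1,q3,q5,q6,q7} on symbol 1: members go to different blocks, giving {q1,q5,q7} and {q3,q6}.
Refine {q1,q5,q7} on symbol 0: members go to different blocks, giving {q5,q7} and {q1}.
On input 1, block {q5,q7} splits into {q5} and {q7}.
Stable partition: {q0,q4} | {q5} | {q3,q6} | {q1} | {q7} — 5 equivalence classes.
The equivalence class containing q0 is {q0,q4}, of size 2.

2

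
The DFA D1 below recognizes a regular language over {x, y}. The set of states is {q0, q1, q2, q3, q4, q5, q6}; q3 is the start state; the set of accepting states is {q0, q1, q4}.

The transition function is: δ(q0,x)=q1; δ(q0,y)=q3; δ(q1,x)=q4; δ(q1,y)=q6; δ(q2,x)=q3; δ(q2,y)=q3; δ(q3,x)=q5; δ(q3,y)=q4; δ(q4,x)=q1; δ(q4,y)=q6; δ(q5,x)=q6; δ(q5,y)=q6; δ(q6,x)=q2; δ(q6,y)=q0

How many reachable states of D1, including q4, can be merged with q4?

Every state is reachable, so we keep all 7.
P0 = {q0,q1,q4} | {q2,q3,q5,q6}.
On input y, block {q2,q3,q5,q6} splits into {q2,q5} and {q3,q6}.
The partition is now stable with 3 blocks: {q0,q1,q4} | {q2,q5} | {q3,q6}.
State q4 belongs to the block {q0,q1,q4}, which has 3 states.

3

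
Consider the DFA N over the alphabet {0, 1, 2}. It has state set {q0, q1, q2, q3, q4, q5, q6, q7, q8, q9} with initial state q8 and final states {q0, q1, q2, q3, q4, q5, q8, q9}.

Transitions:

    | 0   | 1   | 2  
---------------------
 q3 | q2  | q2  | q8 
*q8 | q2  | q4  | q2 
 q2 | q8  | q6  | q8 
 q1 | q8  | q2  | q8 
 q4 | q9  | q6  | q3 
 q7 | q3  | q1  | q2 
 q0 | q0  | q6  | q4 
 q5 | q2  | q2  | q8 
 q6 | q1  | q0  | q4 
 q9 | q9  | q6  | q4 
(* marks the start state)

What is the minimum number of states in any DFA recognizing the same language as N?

7

Reachable states from the start: {q0,q1,q2,q3,q4,q6,q8,q9}. Unreachable: {q5,q7} — drop them.
Start with accepting vs non-accepting: {q0,q1,q2,q3,q4,q8,q9} | {q6}.
Split {q0,q1,q2,q3,q4,q8,q9} by δ(·,1) → {q0,q2,q4,q9} and {q1,q3,q8}.
Split {q0,q2,q4,q9} by δ(·,0) → {q0,q4,q9} and {q2}.
Split {q0,q4,q9} by δ(·,2) → {q0,q9} and {q4}.
On input 0, block {q1,q3,q8} splits into {q3,q8} and {q1}.
On input 1, block {q3,q8} splits into {q3} and {q8}.
The partition is now stable with 7 blocks: {q0,q9} | {q6} | {q3} | {q2} | {q4} | {q1} | {q8}.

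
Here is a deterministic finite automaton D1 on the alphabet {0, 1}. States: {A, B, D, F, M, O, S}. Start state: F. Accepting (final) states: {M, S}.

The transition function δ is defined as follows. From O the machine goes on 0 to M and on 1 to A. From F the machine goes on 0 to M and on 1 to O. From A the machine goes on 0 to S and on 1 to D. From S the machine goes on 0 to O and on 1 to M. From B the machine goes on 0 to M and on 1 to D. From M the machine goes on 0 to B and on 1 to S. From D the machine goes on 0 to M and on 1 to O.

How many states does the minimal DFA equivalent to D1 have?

2

Every state is reachable, so we keep all 7.
Start with accepting vs non-accepting: {M,S} | {A,B,D,F,O}.
No further refinement is possible. Final partition (2 blocks): {M,S} | {A,B,D,F,O}.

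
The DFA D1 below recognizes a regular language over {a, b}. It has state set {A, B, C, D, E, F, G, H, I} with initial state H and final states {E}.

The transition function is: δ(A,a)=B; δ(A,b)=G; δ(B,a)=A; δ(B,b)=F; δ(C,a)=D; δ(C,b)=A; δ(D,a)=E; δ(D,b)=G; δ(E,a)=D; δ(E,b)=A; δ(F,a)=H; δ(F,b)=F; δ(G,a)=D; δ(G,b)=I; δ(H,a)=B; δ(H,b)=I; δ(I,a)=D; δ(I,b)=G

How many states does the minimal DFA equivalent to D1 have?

5

First remove the unreachable states {C}; 8 states remain.
P0 = {E} | {A,B,D,F,G,H,I}.
Refine {A,B,D,F,G,H,I} on symbol a: members go to different blocks, giving {A,B,F,G,H,I} and {D}.
On input a, block {A,B,F,G,H,I} splits into {A,B,F,H} and {G,I}.
On input b, block {A,B,F,H} splits into {A,H} and {B,F}.
The partition is now stable with 5 blocks: {E} | {A,H} | {D} | {G,I} | {B,F}.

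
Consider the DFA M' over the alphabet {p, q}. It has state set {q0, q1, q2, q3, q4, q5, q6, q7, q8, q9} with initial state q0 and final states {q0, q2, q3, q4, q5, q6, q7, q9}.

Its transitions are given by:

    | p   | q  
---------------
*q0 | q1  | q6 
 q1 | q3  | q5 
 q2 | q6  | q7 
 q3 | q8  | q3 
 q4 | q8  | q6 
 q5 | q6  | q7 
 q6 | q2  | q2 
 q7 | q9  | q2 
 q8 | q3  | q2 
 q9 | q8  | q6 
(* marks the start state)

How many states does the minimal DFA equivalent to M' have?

6

States {q4} cannot be reached from the start state, so discard them.
Initial partition by acceptance: {q0,q2,q3,q5,q6,q7,q9} | {q1,q8}.
Refine {q0,q2,q3,q5,q6,q7,q9} on symbol p: members go to different blocks, giving {q2,q5,q6,q7} and {q0,q3,q9}.
Refine {q2,q5,q6,q7} on symbol p: members go to different blocks, giving {q2,q5,q6} and {q7}.
On input q, block {q2,q5,q6} splits into {q2,q5} and {q6}.
Refine {q0,q3,q9} on symbol q: members go to different blocks, giving {q0,q9} and {q3}.
Stable partition: {q2,q5} | {q1,q8} | {q0,q9} | {q7} | {q6} | {q3} — 6 equivalence classes.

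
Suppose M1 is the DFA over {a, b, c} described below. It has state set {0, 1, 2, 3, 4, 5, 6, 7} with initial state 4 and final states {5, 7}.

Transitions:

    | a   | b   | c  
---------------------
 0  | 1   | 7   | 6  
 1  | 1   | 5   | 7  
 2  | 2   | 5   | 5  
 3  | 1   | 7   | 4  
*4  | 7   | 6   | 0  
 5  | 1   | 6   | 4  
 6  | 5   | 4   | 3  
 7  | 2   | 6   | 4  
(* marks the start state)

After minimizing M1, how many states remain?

Every state is reachable, so we keep all 8.
Start with accepting vs non-accepting: {5,7} | {0,1,2,3,4,6}.
Split {0,1,2,3,4,6} by δ(·,a) → {0,1,2,3} and {4,6}.
Refine {0,1,2,3} on symbol c: members go to different blocks, giving {0,3} and {1,2}.
The partition is now stable with 4 blocks: {5,7} | {0,3} | {4,6} | {1,2}.

4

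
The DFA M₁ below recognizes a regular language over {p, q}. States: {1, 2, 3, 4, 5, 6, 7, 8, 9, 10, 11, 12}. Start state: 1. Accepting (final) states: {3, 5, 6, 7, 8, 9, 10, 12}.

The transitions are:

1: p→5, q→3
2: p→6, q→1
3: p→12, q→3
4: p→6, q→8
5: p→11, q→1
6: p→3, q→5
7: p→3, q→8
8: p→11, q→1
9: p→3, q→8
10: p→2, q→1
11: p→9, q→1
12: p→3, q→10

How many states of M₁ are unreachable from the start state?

2

BFS from 1 reaches {1, 2, 3, 5, 6, 8, 9, 10, 11, 12}; the 2 state(s) 4, 7 are never visited.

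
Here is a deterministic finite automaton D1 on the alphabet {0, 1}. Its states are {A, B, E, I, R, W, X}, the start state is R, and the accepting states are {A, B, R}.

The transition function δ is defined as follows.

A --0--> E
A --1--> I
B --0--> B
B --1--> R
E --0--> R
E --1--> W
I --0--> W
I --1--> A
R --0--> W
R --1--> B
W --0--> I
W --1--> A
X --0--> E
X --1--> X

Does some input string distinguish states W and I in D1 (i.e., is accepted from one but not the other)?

First remove the unreachable states {X}; 6 states remain.
Initial partition by acceptance: {A,B,R} | {E,I,W}.
On input 0, block {A,B,R} splits into {A,R} and {B}.
On input 1, block {A,R} splits into {A} and {R}.
Refine {E,I,W} on symbol 0: members go to different blocks, giving {I,W} and {E}.
Stable partition: {A} | {I,W} | {B} | {R} | {E} — 5 equivalence classes.
W and I lie in the same block of the stable partition, so they are equivalent — no string distinguishes them.

No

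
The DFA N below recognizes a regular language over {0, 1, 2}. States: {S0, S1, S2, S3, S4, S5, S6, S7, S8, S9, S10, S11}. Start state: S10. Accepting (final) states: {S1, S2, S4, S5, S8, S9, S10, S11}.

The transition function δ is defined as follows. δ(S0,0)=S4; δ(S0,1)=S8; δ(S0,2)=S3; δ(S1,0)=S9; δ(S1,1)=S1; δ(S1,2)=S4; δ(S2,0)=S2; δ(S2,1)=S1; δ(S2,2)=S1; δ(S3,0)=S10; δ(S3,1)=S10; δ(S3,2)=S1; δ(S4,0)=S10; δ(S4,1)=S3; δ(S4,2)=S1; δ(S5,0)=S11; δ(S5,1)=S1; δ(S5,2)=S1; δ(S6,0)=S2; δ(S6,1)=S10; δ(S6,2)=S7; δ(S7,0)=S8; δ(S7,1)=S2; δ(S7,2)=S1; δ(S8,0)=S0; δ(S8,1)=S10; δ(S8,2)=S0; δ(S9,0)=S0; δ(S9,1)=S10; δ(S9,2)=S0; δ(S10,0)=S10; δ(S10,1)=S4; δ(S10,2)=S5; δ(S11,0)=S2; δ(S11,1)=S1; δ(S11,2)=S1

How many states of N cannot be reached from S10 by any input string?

2

Starting at S10 and following transitions, the reachable set is {S0, S1, S2, S3, S4, S5, S8, S9, S10, S11}. That leaves S6, S7 unreachable — 2 in total.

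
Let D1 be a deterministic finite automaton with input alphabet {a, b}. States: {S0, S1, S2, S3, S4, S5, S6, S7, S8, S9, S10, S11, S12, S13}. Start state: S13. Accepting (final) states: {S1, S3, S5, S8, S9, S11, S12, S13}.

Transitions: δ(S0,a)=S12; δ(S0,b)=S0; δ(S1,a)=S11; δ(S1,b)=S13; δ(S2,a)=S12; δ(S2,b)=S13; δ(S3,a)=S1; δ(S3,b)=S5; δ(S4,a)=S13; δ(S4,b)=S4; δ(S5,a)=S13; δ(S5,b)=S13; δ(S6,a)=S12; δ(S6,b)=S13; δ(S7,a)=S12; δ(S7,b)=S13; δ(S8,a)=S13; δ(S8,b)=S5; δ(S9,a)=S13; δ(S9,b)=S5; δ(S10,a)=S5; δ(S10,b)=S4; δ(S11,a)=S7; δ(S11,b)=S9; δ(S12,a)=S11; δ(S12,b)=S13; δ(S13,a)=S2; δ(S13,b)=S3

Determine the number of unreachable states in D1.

5

No path from S13 leads to S0, S4, S6, S8, S10; the other 9 states are all reachable.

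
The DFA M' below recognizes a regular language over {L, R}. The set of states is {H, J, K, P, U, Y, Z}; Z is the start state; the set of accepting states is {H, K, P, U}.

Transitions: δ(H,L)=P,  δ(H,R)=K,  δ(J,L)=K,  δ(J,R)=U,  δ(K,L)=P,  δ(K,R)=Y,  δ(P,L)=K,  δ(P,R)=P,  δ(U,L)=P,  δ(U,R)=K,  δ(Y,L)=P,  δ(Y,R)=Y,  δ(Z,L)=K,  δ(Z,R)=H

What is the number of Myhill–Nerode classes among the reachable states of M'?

5

First remove the unreachable states {J,U}; 5 states remain.
Start with accepting vs non-accepting: {H,K,P} | {Y,Z}.
On input R, block {H,K,P} splits into {H,P} and {K}.
Refine {H,P} on symbol L: members go to different blocks, giving {P} and {H}.
Refine {Y,Z} on symbol L: members go to different blocks, giving {Y} and {Z}.
Stable partition: {P} | {Y} | {K} | {H} | {Z} — 5 equivalence classes.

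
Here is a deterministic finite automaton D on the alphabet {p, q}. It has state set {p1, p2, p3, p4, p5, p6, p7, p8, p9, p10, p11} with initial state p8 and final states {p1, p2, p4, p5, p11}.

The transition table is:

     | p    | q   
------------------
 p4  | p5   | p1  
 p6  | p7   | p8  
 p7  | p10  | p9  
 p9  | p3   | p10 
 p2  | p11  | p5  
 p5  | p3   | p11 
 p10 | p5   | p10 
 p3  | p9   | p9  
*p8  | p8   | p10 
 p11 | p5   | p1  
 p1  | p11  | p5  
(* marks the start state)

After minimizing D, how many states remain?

States {p2,p4,p6,p7} cannot be reached from the start state, so discard them.
Start with accepting vs non-accepting: {p1,p5,p11} | {p3,p8,p9,p10}.
Refine {p1,p5,p11} on symbol p: members go to different blocks, giving {p1,p11} and {p5}.
Split {p1,p11} by δ(·,p) → {p1} and {p11}.
On input p, block {p3,p8,p9,p10} splits into {p3,p8,p9} and {p10}.
Refine {p3,p8,p9} on symbol q: members go to different blocks, giving {p8,p9} and {p3}.
Split {p8,p9} by δ(·,p) → {p8} and {p9}.
The partition is now stable with 7 blocks: {p1} | {p8} | {p5} | {p11} | {p10} | {p3} | {p9}.

7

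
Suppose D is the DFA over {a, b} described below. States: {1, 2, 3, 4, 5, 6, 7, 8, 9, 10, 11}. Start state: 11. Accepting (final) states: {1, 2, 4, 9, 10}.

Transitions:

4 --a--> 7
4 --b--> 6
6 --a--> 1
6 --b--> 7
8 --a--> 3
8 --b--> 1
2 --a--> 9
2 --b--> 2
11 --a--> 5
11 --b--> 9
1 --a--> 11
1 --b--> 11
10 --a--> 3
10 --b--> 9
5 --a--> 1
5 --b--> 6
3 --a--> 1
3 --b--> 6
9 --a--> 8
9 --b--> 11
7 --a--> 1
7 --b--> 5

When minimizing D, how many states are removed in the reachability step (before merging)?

3

Starting at 11 and following transitions, the reachable set is {1, 3, 5, 6, 7, 8, 9, 11}. That leaves 2, 4, 10 unreachable — 3 in total.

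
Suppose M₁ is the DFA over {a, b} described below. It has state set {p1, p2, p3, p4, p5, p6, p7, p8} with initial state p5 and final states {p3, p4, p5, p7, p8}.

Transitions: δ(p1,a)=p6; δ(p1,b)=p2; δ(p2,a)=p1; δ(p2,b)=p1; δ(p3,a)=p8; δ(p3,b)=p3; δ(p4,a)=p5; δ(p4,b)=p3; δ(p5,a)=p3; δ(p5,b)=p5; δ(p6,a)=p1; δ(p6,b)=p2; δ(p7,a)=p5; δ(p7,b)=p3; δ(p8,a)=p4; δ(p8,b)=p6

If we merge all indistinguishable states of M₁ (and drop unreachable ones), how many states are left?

5

First remove the unreachable states {p7}; 7 states remain.
P0 = {p3,p4,p5,p8} | {p1,p2,p6}.
On input b, block {p3,p4,p5,p8} splits into {p3,p4,p5} and {p8}.
Split {p3,p4,p5} by δ(·,a) → {p4,p5} and {p3}.
Refine {p4,p5} on symbol a: members go to different blocks, giving {p4} and {p5}.
The partition is now stable with 5 blocks: {p4} | {p1,p2,p6} | {p8} | {p3} | {p5}.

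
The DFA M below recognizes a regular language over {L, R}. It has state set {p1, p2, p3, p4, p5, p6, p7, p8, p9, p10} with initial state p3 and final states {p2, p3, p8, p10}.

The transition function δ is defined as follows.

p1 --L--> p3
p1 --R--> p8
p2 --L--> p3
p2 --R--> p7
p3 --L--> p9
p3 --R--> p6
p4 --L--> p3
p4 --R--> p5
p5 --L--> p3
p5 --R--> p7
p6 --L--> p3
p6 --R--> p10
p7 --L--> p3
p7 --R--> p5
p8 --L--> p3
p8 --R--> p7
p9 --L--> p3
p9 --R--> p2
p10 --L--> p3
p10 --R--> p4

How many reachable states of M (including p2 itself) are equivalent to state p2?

2

First remove the unreachable states {p1,p8}; 8 states remain.
Initial partition by acceptance: {p2,p3,p10} | {p4,p5,p6,p7,p9}.
Refine {p2,p3,p10} on symbol L: members go to different blocks, giving {p2,p10} and {p3}.
On input R, block {p4,p5,p6,p7,p9} splits into {p4,p5,p7} and {p6,p9}.
Stable partition: {p2,p10} | {p4,p5,p7} | {p3} | {p6,p9} — 4 equivalence classes.
The equivalence class containing p2 is {p2,p10}, of size 2.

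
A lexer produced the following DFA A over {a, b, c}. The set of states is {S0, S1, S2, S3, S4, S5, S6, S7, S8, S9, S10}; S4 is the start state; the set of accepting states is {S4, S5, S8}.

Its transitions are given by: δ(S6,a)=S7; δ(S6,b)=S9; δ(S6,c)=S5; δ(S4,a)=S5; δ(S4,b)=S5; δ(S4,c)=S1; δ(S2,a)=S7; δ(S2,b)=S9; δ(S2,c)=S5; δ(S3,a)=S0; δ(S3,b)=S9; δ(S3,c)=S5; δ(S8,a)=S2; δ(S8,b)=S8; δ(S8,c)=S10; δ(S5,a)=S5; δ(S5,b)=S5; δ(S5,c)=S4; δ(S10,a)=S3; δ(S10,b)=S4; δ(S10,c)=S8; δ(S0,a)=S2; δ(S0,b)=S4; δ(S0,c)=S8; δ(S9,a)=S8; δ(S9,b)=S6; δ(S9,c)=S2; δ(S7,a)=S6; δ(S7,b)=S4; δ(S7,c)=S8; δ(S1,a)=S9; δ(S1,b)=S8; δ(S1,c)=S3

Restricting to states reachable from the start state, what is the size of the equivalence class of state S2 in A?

All states are reachable from the start state.
Initial partition by acceptance: {S4,S5,S8} | {S0,S1,S2,S3,S6,S7,S9,S10}.
Split {S4,S5,S8} by δ(·,a) → {S4,S5} and {S8}.
Split {S4,S5} by δ(·,c) → {S4} and {S5}.
On input a, block {S0,S1,S2,S3,S6,S7,S9,S10} splits into {S0,S1,S2,S3,S6,S7,S10} and {S9}.
Refine {S0,S1,S2,S3,S6,S7,S10} on symbol a: members go to different blocks, giving {S0,S2,S3,S6,S7,S10} and {S1}.
Split {S0,S2,S3,S6,S7,S10} by δ(·,b) → {S0,S7,S10} and {S2,S3,S6}.
The partition is now stable with 7 blocks: {S4} | {S0,S7,S10} | {S8} | {S5} | {S9} | {S1} | {S2,S3,S6}.
State S2 belongs to the block {S2,S3,S6}, which has 3 states.

3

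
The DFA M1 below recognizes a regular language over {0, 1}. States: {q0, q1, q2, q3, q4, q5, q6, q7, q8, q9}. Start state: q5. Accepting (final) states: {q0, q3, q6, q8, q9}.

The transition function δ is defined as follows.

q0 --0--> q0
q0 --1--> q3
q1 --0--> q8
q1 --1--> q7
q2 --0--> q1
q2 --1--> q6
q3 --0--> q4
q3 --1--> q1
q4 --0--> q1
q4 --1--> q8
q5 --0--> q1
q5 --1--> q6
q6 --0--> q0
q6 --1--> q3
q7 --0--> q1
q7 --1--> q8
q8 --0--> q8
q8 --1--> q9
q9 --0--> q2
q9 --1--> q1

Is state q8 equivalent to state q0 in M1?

P0 = {q0,q3,q6,q8,q9} | {q1,q2,q4,q5,q7}.
On input 0, block {q0,q3,q6,q8,q9} splits into {q0,q6,q8} and {q3,q9}.
Split {q1,q2,q4,q5,q7} by δ(·,0) → {q2,q4,q5,q7} and {q1}.
No further refinement is possible. Final partition (4 blocks): {q0,q6,q8} | {q2,q4,q5,q7} | {q3,q9} | {q1}.
q8 and q0 lie in the same block of the stable partition, so they are equivalent — no string distinguishes them.

Yes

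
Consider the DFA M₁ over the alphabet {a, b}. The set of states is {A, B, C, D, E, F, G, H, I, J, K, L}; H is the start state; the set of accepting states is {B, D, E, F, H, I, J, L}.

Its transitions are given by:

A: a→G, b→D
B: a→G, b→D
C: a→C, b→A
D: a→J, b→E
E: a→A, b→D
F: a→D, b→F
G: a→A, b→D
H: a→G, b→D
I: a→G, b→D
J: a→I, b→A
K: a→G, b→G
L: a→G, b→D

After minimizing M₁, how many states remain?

4

States {B,C,F,K,L} cannot be reached from the start state, so discard them.
P0 = {D,E,H,I,J} | {A,G}.
Split {D,E,H,I,J} by δ(·,a) → {E,H,I} and {D,J}.
On input a, block {D,J} splits into {D} and {J}.
Stable partition: {E,H,I} | {A,G} | {D} | {J} — 4 equivalence classes.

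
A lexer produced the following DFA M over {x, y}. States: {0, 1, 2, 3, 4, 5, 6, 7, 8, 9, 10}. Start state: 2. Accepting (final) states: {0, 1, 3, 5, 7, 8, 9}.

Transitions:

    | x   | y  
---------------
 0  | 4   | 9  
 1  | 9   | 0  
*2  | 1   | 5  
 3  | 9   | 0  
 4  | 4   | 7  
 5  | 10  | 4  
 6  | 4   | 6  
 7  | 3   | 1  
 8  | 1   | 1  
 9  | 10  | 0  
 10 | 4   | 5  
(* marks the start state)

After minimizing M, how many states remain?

States {6,8} cannot be reached from the start state, so discard them.
Start with accepting vs non-accepting: {0,1,3,5,7,9} | {2,4,10}.
On input x, block {0,1,3,5,7,9} splits into {0,5,9} and {1,3,7}.
Refine {0,5,9} on symbol y: members go to different blocks, giving {0,9} and {5}.
On input x, block {2,4,10} splits into {4,10} and {2}.
Split {4,10} by δ(·,y) → {4} and {10}.
Split {0,9} by δ(·,x) → {0} and {9}.
Refine {1,3,7} on symbol x: members go to different blocks, giving {1,3} and {7}.
Stable partition: {0} | {4} | {1,3} | {5} | {2} | {10} | {9} | {7} — 8 equivalence classes.

8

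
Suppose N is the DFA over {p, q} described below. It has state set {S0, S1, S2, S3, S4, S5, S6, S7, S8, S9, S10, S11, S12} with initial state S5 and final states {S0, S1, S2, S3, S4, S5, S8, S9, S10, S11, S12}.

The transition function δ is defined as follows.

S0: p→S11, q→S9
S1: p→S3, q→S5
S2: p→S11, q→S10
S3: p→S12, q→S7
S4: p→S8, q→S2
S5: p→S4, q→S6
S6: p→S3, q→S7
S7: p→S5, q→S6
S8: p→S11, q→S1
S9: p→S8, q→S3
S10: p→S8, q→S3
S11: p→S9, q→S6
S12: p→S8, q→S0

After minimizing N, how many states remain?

Every state is reachable, so we keep all 13.
P0 = {S0,S1,S2,S3,S4,S5,S8,S9,S10,S11,S12} | {S6,S7}.
On input q, block {S0,S1,S2,S3,S4,S5,S8,S9,S10,S11,S12} splits into {S0,S1,S2,S4,S8,S9,S10,S12} and {S3,S5,S11}.
On input p, block {S0,S1,S2,S4,S8,S9,S10,S12} splits into {S0,S1,S2,S8} and {S4,S9,S10,S12}.
On input q, block {S0,S1,S2,S8} splits into {S0,S2} and {S1} and {S8}.
On input q, block {S4,S9,S10,S12} splits into {S4,S12} and {S9,S10}.
Refine {S3,S5,S11} on symbol p: members go to different blocks, giving {S3,S5} and {S11}.
The partition is now stable with 8 blocks: {S0,S2} | {S6,S7} | {S3,S5} | {S4,S12} | {S1} | {S8} | {S9,S10} | {S11}.

8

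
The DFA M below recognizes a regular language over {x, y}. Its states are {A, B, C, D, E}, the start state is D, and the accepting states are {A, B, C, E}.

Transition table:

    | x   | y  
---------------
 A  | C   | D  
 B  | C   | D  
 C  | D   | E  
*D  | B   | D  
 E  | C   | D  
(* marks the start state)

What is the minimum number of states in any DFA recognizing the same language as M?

First remove the unreachable states {A}; 4 states remain.
Start with accepting vs non-accepting: {B,C,E} | {D}.
Split {B,C,E} by δ(·,x) → {B,E} and {C}.
Stable partition: {B,E} | {D} | {C} — 3 equivalence classes.

3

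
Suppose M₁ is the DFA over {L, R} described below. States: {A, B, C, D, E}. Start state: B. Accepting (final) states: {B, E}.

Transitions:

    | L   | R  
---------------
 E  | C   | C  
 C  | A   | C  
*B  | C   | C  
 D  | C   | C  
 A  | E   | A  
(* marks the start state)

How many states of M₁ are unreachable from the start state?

BFS from B reaches {A, B, C, E}; the 1 state(s) D are never visited.

1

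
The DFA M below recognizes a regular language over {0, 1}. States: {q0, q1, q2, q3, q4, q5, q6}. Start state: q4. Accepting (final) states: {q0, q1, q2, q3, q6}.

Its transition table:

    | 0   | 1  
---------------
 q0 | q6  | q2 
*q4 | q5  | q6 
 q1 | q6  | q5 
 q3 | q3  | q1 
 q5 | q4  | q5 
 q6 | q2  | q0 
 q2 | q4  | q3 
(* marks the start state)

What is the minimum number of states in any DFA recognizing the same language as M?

All states are reachable from the start state.
Initial partition by acceptance: {q0,q1,q2,q3,q6} | {q4,q5}.
Refine {q0,q1,q2,q3,q6} on symbol 0: members go to different blocks, giving {q0,q1,q3,q6} and {q2}.
Refine {q0,q1,q3,q6} on symbol 0: members go to different blocks, giving {q0,q1,q3} and {q6}.
Split {q0,q1,q3} by δ(·,0) → {q0,q1} and {q3}.
On input 1, block {q0,q1} splits into {q0} and {q1}.
Split {q4,q5} by δ(·,1) → {q4} and {q5}.
The partition is now stable with 7 blocks: {q0} | {q4} | {q2} | {q6} | {q3} | {q1} | {q5}.

7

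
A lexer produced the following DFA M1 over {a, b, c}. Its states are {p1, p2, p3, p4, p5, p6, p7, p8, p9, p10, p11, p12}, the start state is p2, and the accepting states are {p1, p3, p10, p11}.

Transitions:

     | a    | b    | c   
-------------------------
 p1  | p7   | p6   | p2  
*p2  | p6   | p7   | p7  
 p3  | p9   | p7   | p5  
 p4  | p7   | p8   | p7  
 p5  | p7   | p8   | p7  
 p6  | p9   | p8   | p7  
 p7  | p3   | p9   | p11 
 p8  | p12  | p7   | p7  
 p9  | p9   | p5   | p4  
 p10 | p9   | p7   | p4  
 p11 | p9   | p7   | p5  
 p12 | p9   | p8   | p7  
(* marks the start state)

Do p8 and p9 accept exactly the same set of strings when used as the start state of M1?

Reachable states from the start: {p2,p3,p4,p5,p6,p7,p8,p9,p11,p12}. Unreachable: {p1,p10} — drop them.
P0 = {p3,p11} | {p2,p4,p5,p6,p7,p8,p9,p12}.
On input a, block {p2,p4,p5,p6,p7,p8,p9,p12} splits into {p2,p4,p5,p6,p8,p9,p12} and {p7}.
On input a, block {p2,p4,p5,p6,p8,p9,p12} splits into {p2,p6,p8,p9,p12} and {p4,p5}.
Refine {p2,p6,p8,p9,p12} on symbol b: members go to different blocks, giving {p2,p8} and {p6,p12} and {p9}.
No further refinement is possible. Final partition (6 blocks): {p3,p11} | {p2,p8} | {p7} | {p4,p5} | {p6,p12} | {p9}.
p8 and p9 end up in different blocks, so they are distinguishable. For instance, the string 'ba' is accepted from only p8.

No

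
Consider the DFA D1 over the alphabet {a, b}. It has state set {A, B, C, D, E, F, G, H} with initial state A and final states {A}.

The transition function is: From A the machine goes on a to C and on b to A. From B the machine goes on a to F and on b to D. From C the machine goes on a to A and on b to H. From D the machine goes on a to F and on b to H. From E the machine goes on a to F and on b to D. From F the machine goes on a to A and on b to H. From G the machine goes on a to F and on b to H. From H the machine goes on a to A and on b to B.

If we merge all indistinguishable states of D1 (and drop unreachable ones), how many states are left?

First remove the unreachable states {E,G}; 6 states remain.
Initial partition by acceptance: {A} | {B,C,D,F,H}.
On input a, block {B,C,D,F,H} splits into {C,F,H} and {B,D}.
On input b, block {C,F,H} splits into {C,F} and {H}.
Split {B,D} by δ(·,b) → {B} and {D}.
The partition is now stable with 5 blocks: {A} | {C,F} | {B} | {H} | {D}.

5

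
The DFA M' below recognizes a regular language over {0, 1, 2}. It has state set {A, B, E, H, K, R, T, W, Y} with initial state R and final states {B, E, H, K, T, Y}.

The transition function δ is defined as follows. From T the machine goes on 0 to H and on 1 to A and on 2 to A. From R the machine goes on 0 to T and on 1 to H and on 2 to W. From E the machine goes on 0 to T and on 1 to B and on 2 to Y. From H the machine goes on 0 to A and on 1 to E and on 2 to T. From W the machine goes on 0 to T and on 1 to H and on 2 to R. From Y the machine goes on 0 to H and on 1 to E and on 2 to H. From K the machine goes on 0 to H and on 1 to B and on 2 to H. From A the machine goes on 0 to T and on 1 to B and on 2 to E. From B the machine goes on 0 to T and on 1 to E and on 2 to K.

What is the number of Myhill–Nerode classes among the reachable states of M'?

Every state is reachable, so we keep all 9.
Initial partition by acceptance: {B,E,H,K,T,Y} | {A,R,W}.
On input 0, block {B,E,H,K,T,Y} splits into {B,E,K,T,Y} and {H}.
Split {B,E,K,T,Y} by δ(·,0) → {K,T,Y} and {B,E}.
Refine {K,T,Y} on symbol 1: members go to different blocks, giving {K,Y} and {T}.
On input 1, block {A,R,W} splits into {R,W} and {A}.
No further refinement is possible. Final partition (6 blocks): {K,Y} | {R,W} | {H} | {B,E} | {T} | {A}.

6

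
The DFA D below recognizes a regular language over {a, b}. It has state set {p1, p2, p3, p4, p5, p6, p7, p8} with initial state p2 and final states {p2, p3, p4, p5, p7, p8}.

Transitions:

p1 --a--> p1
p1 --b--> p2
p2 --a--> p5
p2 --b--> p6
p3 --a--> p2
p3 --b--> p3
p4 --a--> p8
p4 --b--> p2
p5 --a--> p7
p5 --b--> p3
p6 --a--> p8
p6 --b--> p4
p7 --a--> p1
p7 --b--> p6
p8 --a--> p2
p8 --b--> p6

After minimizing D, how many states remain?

8

Start with accepting vs non-accepting: {p2,p3,p4,p5,p7,p8} | {p1,p6}.
Split {p2,p3,p4,p5,p7,p8} by δ(·,a) → {p2,p3,p4,p5,p8} and {p7}.
Refine {p2,p3,p4,p5,p8} on symbol a: members go to different blocks, giving {p2,p3,p4,p8} and {p5}.
Split {p2,p3,p4,p8} by δ(·,a) → {p3,p4,p8} and {p2}.
Refine {p3,p4,p8} on symbol a: members go to different blocks, giving {p3,p8} and {p4}.
Split {p3,p8} by δ(·,b) → {p3} and {p8}.
On input a, block {p1,p6} splits into {p1} and {p6}.
The partition is now stable with 8 blocks: {p3} | {p1} | {p7} | {p5} | {p2} | {p4} | {p8} | {p6}.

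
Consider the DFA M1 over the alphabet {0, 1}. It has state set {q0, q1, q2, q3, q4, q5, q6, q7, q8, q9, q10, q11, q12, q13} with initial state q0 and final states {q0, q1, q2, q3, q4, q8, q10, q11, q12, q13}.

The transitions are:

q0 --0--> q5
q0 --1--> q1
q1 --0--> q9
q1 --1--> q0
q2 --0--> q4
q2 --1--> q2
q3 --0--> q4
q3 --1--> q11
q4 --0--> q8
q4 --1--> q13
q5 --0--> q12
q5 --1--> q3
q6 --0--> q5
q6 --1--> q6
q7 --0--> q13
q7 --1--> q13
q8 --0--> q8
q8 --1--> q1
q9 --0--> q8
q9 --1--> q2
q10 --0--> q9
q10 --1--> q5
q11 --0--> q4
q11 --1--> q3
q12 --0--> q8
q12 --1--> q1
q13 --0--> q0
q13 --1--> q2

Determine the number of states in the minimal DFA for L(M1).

6

First remove the unreachable states {q6,q7,q10}; 11 states remain.
Initial partition by acceptance: {q0,q1,q2,q3,q4,q8,q11,q12,q13} | {q5,q9}.
Split {q0,q1,q2,q3,q4,q8,q11,q12,q13} by δ(·,0) → {q2,q3,q4,q8,q11,q12,q13} and {q0,q1}.
Split {q2,q3,q4,q8,q11,q12,q13} by δ(·,0) → {q2,q3,q4,q8,q11,q12} and {q13}.
On input 1, block {q2,q3,q4,q8,q11,q12} splits into {q2,q3,q11} and {q8,q12} and {q4}.
No further refinement is possible. Final partition (6 blocks): {q2,q3,q11} | {q5,q9} | {q0,q1} | {q13} | {q8,q12} | {q4}.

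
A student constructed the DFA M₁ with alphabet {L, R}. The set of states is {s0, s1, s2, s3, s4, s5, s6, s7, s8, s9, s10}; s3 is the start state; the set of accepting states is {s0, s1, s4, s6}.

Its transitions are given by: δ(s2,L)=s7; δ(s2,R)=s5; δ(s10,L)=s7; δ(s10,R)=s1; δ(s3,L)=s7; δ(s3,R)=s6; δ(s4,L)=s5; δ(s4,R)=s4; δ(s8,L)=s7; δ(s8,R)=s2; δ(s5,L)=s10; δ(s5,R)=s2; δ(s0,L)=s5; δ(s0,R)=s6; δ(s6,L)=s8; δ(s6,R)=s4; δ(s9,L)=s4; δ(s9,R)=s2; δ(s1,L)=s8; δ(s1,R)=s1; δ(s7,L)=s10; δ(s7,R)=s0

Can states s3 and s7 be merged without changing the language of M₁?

First remove the unreachable states {s9}; 10 states remain.
P0 = {s0,s1,s4,s6} | {s2,s3,s5,s7,s8,s10}.
Refine {s2,s3,s5,s7,s8,s10} on symbol R: members go to different blocks, giving {s2,s5,s8} and {s3,s7,s10}.
Stable partition: {s0,s1,s4,s6} | {s2,s5,s8} | {s3,s7,s10} — 3 equivalence classes.
s3 and s7 lie in the same block of the stable partition, so they are equivalent — no string distinguishes them.

Yes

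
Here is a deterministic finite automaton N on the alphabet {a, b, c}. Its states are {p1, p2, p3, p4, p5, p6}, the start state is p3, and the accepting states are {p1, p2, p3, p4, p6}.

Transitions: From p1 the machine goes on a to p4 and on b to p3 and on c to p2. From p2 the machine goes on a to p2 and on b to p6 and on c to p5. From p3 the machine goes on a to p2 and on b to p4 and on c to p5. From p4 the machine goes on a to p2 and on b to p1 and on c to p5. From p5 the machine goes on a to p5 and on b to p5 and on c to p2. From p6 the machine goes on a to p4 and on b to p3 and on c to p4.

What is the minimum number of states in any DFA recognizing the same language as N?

4

All states are reachable from the start state.
Start with accepting vs non-accepting: {p1,p2,p3,p4,p6} | {p5}.
Refine {p1,p2,p3,p4,p6} on symbol c: members go to different blocks, giving {p2,p3,p4} and {p1,p6}.
On input b, block {p2,p3,p4} splits into {p2,p4} and {p3}.
Stable partition: {p2,p4} | {p5} | {p1,p6} | {p3} — 4 equivalence classes.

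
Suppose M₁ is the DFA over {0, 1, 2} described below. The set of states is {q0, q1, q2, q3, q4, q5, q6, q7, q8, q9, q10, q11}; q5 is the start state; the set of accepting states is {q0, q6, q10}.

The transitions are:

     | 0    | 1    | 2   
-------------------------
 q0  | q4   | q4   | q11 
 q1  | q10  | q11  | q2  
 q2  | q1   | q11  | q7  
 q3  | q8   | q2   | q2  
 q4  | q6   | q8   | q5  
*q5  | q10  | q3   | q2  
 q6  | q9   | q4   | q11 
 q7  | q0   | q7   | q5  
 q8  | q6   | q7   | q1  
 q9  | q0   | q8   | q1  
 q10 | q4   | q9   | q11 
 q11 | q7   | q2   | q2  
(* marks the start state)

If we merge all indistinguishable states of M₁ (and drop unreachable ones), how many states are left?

5

Initial partition by acceptance: {q0,q6,q10} | {q1,q2,q3,q4,q5,q7,q8,q9,q11}.
Split {q1,q2,q3,q4,q5,q7,q8,q9,q11} by δ(·,0) → {q1,q4,q5,q7,q8,q9} and {q2,q3,q11}.
Refine {q1,q4,q5,q7,q8,q9} on symbol 1: members go to different blocks, giving {q4,q7,q8,q9} and {q1,q5}.
On input 0, block {q2,q3,q11} splits into {q3,q11} and {q2}.
Stable partition: {q0,q6,q10} | {q4,q7,q8,q9} | {q3,q11} | {q1,q5} | {q2} — 5 equivalence classes.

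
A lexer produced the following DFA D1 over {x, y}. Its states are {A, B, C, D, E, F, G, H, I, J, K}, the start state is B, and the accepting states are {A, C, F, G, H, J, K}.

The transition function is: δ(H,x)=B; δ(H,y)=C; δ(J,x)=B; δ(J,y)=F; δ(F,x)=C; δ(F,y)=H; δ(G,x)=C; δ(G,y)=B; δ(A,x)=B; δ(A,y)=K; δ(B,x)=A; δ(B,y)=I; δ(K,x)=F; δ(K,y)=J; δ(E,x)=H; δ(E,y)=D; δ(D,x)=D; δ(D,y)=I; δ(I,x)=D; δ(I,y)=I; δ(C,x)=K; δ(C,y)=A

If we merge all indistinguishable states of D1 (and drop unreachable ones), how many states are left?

4

First remove the unreachable states {E,G}; 9 states remain.
P0 = {A,C,F,H,J,K} | {B,D,I}.
Split {A,C,F,H,J,K} by δ(·,x) → {A,H,J} and {C,F,K}.
On input x, block {B,D,I} splits into {D,I} and {B}.
No further refinement is possible. Final partition (4 blocks): {A,H,J} | {D,I} | {C,F,K} | {B}.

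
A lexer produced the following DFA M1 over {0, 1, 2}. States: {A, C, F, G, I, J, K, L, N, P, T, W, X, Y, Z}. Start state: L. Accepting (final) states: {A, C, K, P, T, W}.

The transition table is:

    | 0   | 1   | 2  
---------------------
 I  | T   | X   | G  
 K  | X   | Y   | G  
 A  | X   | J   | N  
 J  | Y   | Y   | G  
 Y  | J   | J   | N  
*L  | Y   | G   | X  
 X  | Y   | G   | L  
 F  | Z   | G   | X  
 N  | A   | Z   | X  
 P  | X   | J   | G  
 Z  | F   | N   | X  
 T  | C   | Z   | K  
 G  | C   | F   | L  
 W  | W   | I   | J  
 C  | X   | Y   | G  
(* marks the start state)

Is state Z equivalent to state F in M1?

Yes

States {I,K,P,T,W} cannot be reached from the start state, so discard them.
P0 = {A,C} | {F,G,J,L,N,X,Y,Z}.
Split {F,G,J,L,N,X,Y,Z} by δ(·,0) → {F,J,L,X,Y,Z} and {G,N}.
On input 1, block {F,J,L,X,Y,Z} splits into {F,L,X,Z} and {J,Y}.
Refine {F,L,X,Z} on symbol 0: members go to different blocks, giving {F,Z} and {L,X}.
Stable partition: {A,C} | {F,Z} | {G,N} | {J,Y} | {L,X} — 5 equivalence classes.
Z and F lie in the same block of the stable partition, so they are equivalent — no string distinguishes them.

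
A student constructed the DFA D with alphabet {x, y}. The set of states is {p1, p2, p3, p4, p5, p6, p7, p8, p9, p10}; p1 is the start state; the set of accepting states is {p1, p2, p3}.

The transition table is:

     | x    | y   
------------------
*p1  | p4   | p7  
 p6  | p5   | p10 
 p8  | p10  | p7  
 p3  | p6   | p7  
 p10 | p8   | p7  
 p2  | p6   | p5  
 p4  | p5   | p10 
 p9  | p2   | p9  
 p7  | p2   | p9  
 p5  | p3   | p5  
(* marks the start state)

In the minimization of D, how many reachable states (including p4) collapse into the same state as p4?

2

All states are reachable from the start state.
Start with accepting vs non-accepting: {p1,p2,p3} | {p4,p5,p6,p7,p8,p9,p10}.
On input x, block {p4,p5,p6,p7,p8,p9,p10} splits into {p4,p6,p8,p10} and {p5,p7,p9}.
On input x, block {p4,p6,p8,p10} splits into {p4,p6} and {p8,p10}.
No further refinement is possible. Final partition (4 blocks): {p1,p2,p3} | {p4,p6} | {p5,p7,p9} | {p8,p10}.
State p4 belongs to the block {p4,p6}, which has 2 states.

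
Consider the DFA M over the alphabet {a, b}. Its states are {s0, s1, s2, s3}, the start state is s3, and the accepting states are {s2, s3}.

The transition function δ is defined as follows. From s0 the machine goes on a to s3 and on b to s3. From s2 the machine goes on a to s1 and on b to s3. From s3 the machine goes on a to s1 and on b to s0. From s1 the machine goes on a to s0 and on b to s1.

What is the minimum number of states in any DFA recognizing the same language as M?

3

First remove the unreachable states {s2}; 3 states remain.
Start with accepting vs non-accepting: {s3} | {s0,s1}.
Refine {s0,s1} on symbol a: members go to different blocks, giving {s0} and {s1}.
No further refinement is possible. Final partition (3 blocks): {s3} | {s0} | {s1}.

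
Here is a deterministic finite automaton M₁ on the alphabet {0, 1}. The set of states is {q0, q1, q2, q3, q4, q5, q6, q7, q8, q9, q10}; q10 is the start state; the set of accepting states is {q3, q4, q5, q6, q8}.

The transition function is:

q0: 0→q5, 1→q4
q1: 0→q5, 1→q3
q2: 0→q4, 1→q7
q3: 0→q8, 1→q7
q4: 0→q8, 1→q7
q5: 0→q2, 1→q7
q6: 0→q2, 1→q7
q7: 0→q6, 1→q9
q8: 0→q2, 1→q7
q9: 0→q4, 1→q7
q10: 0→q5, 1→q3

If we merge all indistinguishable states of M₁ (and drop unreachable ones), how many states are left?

First remove the unreachable states {q0,q1}; 9 states remain.
Start with accepting vs non-accepting: {q3,q4,q5,q6,q8} | {q2,q7,q9,q10}.
On input 0, block {q3,q4,q5,q6,q8} splits into {q5,q6,q8} and {q3,q4}.
Refine {q2,q7,q9,q10} on symbol 0: members go to different blocks, giving {q2,q9} and {q7,q10}.
On input 1, block {q7,q10} splits into {q7} and {q10}.
Stable partition: {q5,q6,q8} | {q2,q9} | {q3,q4} | {q7} | {q10} — 5 equivalence classes.

5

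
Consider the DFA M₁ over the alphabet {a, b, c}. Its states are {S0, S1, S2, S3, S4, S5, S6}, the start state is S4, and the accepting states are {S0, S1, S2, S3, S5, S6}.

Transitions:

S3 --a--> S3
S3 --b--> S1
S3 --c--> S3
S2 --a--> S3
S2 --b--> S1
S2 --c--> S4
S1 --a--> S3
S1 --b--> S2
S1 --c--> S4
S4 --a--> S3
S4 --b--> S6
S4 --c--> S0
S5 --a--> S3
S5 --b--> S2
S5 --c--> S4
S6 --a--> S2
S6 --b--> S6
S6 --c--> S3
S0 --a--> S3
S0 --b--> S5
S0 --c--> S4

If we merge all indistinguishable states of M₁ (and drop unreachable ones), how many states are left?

P0 = {S0,S1,S2,S3,S5,S6} | {S4}.
On input c, block {S0,S1,S2,S3,S5,S6} splits into {S0,S1,S2,S5} and {S3,S6}.
Split {S3,S6} by δ(·,a) → {S3} and {S6}.
Stable partition: {S0,S1,S2,S5} | {S4} | {S3} | {S6} — 4 equivalence classes.

4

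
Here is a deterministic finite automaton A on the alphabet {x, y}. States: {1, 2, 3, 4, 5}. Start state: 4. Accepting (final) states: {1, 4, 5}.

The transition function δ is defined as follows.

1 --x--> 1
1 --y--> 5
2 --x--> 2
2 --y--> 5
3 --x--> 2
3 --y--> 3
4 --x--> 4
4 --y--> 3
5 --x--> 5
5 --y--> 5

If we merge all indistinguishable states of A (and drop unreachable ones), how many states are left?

Reachable states from the start: {2,3,4,5}. Unreachable: {1} — drop them.
P0 = {4,5} | {2,3}.
Split {4,5} by δ(·,y) → {4} and {5}.
Refine {2,3} on symbol y: members go to different blocks, giving {2} and {3}.
Stable partition: {4} | {2} | {5} | {3} — 4 equivalence classes.

4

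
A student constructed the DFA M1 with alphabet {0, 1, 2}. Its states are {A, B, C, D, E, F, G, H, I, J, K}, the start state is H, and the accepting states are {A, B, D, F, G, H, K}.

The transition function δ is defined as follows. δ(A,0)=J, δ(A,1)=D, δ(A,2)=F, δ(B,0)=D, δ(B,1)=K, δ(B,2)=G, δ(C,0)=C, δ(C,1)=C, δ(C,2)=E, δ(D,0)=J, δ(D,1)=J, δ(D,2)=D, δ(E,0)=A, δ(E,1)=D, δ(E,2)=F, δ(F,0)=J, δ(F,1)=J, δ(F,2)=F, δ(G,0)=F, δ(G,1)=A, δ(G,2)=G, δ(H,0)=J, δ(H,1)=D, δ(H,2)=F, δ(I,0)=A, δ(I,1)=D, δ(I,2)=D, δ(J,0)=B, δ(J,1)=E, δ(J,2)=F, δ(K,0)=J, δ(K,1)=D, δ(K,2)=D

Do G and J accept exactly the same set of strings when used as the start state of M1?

No

Reachable states from the start: {A,B,D,E,F,G,H,J,K}. Unreachable: {C,I} — drop them.
Start with accepting vs non-accepting: {A,B,D,F,G,H,K} | {E,J}.
Refine {A,B,D,F,G,H,K} on symbol 0: members go to different blocks, giving {A,D,F,H,K} and {B,G}.
Split {A,D,F,H,K} by δ(·,1) → {A,H,K} and {D,F}.
Split {E,J} by δ(·,0) → {E} and {J}.
Stable partition: {A,H,K} | {E} | {B,G} | {D,F} | {J} — 5 equivalence classes.
G and J end up in different blocks, so they are distinguishable. For instance, the string 'ε' is accepted from only G.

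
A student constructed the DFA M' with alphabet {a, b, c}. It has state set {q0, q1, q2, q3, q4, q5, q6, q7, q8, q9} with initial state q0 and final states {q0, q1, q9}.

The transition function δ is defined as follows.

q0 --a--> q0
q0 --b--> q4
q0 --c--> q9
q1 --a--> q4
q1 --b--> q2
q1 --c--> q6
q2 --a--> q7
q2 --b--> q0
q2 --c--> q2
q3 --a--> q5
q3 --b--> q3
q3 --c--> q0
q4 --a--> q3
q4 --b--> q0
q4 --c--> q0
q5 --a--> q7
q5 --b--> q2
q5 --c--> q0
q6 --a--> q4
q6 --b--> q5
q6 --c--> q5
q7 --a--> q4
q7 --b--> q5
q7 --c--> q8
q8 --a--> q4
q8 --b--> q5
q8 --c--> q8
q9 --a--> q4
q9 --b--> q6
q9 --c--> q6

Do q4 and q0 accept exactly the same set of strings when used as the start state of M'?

No

States {q1} cannot be reached from the start state, so discard them.
Start with accepting vs non-accepting: {q0,q9} | {q2,q3,q4,q5,q6,q7,q8}.
On input a, block {q0,q9} splits into {q0} and {q9}.
On input b, block {q2,q3,q4,q5,q6,q7,q8} splits into {q3,q5,q6,q7,q8} and {q2,q4}.
Refine {q3,q5,q6,q7,q8} on symbol a: members go to different blocks, giving {q6,q7,q8} and {q3,q5}.
Split {q6,q7,q8} by δ(·,c) → {q7,q8} and {q6}.
Refine {q2,q4} on symbol a: members go to different blocks, giving {q2} and {q4}.
Refine {q3,q5} on symbol a: members go to different blocks, giving {q3} and {q5}.
Stable partition: {q0} | {q7,q8} | {q9} | {q2} | {q3} | {q6} | {q4} | {q5} — 8 equivalence classes.
q4 and q0 end up in different blocks, so they are distinguishable. For instance, the string 'ε' is accepted from only q0.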